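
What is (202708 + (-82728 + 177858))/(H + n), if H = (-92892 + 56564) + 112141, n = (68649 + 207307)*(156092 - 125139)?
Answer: 297838/8541741881 ≈ 3.4869e-5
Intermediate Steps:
n = 8541666068 (n = 275956*30953 = 8541666068)
H = 75813 (H = -36328 + 112141 = 75813)
(202708 + (-82728 + 177858))/(H + n) = (202708 + (-82728 + 177858))/(75813 + 8541666068) = (202708 + 95130)/8541741881 = 297838*(1/8541741881) = 297838/8541741881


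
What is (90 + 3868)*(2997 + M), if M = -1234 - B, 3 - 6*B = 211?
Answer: 21345494/3 ≈ 7.1152e+6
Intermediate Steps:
B = -104/3 (B = ½ - ⅙*211 = ½ - 211/6 = -104/3 ≈ -34.667)
M = -3598/3 (M = -1234 - 1*(-104/3) = -1234 + 104/3 = -3598/3 ≈ -1199.3)
(90 + 3868)*(2997 + M) = (90 + 3868)*(2997 - 3598/3) = 3958*(5393/3) = 21345494/3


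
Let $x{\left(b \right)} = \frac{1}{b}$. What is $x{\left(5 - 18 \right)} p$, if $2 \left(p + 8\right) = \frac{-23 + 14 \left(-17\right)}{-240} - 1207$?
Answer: $\frac{97753}{2080} \approx 46.997$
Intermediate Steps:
$p = - \frac{97753}{160}$ ($p = -8 + \frac{\frac{-23 + 14 \left(-17\right)}{-240} - 1207}{2} = -8 + \frac{\left(-23 - 238\right) \left(- \frac{1}{240}\right) - 1207}{2} = -8 + \frac{\left(-261\right) \left(- \frac{1}{240}\right) - 1207}{2} = -8 + \frac{\frac{87}{80} - 1207}{2} = -8 + \frac{1}{2} \left(- \frac{96473}{80}\right) = -8 - \frac{96473}{160} = - \frac{97753}{160} \approx -610.96$)
$x{\left(5 - 18 \right)} p = \frac{1}{5 - 18} \left(- \frac{97753}{160}\right) = \frac{1}{-13} \left(- \frac{97753}{160}\right) = \left(- \frac{1}{13}\right) \left(- \frac{97753}{160}\right) = \frac{97753}{2080}$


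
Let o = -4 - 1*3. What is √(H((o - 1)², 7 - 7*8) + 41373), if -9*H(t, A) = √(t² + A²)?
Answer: √(372357 - √6497)/3 ≈ 203.38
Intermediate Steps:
o = -7 (o = -4 - 3 = -7)
H(t, A) = -√(A² + t²)/9 (H(t, A) = -√(t² + A²)/9 = -√(A² + t²)/9)
√(H((o - 1)², 7 - 7*8) + 41373) = √(-√((7 - 7*8)² + ((-7 - 1)²)²)/9 + 41373) = √(-√((7 - 56)² + ((-8)²)²)/9 + 41373) = √(-√((-49)² + 64²)/9 + 41373) = √(-√(2401 + 4096)/9 + 41373) = √(-√6497/9 + 41373) = √(41373 - √6497/9)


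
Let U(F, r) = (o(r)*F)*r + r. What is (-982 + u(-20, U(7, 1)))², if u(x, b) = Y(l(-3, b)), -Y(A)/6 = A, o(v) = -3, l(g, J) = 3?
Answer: 1000000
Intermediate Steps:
U(F, r) = r - 3*F*r (U(F, r) = (-3*F)*r + r = -3*F*r + r = r - 3*F*r)
Y(A) = -6*A
u(x, b) = -18 (u(x, b) = -6*3 = -18)
(-982 + u(-20, U(7, 1)))² = (-982 - 18)² = (-1000)² = 1000000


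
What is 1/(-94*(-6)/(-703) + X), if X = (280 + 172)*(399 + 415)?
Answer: 703/258652820 ≈ 2.7179e-6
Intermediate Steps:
X = 367928 (X = 452*814 = 367928)
1/(-94*(-6)/(-703) + X) = 1/(-94*(-6)/(-703) + 367928) = 1/(564*(-1/703) + 367928) = 1/(-564/703 + 367928) = 1/(258652820/703) = 703/258652820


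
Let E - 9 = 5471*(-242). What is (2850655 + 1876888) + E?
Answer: 3403570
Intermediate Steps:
E = -1323973 (E = 9 + 5471*(-242) = 9 - 1323982 = -1323973)
(2850655 + 1876888) + E = (2850655 + 1876888) - 1323973 = 4727543 - 1323973 = 3403570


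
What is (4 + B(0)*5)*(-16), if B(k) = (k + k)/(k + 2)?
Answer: -64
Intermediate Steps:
B(k) = 2*k/(2 + k) (B(k) = (2*k)/(2 + k) = 2*k/(2 + k))
(4 + B(0)*5)*(-16) = (4 + (2*0/(2 + 0))*5)*(-16) = (4 + (2*0/2)*5)*(-16) = (4 + (2*0*(½))*5)*(-16) = (4 + 0*5)*(-16) = (4 + 0)*(-16) = 4*(-16) = -64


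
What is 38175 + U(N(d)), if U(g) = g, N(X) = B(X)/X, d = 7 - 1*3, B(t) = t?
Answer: 38176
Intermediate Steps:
d = 4 (d = 7 - 3 = 4)
N(X) = 1 (N(X) = X/X = 1)
38175 + U(N(d)) = 38175 + 1 = 38176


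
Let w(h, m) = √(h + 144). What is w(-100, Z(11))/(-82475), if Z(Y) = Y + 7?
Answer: -2*√11/82475 ≈ -8.0427e-5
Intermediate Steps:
Z(Y) = 7 + Y
w(h, m) = √(144 + h)
w(-100, Z(11))/(-82475) = √(144 - 100)/(-82475) = √44*(-1/82475) = (2*√11)*(-1/82475) = -2*√11/82475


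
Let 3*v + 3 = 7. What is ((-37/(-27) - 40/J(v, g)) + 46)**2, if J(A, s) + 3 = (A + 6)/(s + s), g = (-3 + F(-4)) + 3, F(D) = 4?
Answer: 80766169/18225 ≈ 4431.6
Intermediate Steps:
v = 4/3 (v = -1 + (1/3)*7 = -1 + 7/3 = 4/3 ≈ 1.3333)
g = 4 (g = (-3 + 4) + 3 = 1 + 3 = 4)
J(A, s) = -3 + (6 + A)/(2*s) (J(A, s) = -3 + (A + 6)/(s + s) = -3 + (6 + A)/((2*s)) = -3 + (6 + A)*(1/(2*s)) = -3 + (6 + A)/(2*s))
((-37/(-27) - 40/J(v, g)) + 46)**2 = ((-37/(-27) - 40*8/(6 + 4/3 - 6*4)) + 46)**2 = ((-37*(-1/27) - 40*8/(6 + 4/3 - 24)) + 46)**2 = ((37/27 - 40/((1/2)*(1/4)*(-50/3))) + 46)**2 = ((37/27 - 40/(-25/12)) + 46)**2 = ((37/27 - 40*(-12/25)) + 46)**2 = ((37/27 + 96/5) + 46)**2 = (2777/135 + 46)**2 = (8987/135)**2 = 80766169/18225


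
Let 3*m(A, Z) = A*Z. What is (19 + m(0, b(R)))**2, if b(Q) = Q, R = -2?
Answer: 361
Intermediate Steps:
m(A, Z) = A*Z/3 (m(A, Z) = (A*Z)/3 = A*Z/3)
(19 + m(0, b(R)))**2 = (19 + (1/3)*0*(-2))**2 = (19 + 0)**2 = 19**2 = 361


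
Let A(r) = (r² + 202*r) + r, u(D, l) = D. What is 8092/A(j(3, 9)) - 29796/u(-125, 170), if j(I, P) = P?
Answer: 14465567/59625 ≈ 242.61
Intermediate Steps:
A(r) = r² + 203*r
8092/A(j(3, 9)) - 29796/u(-125, 170) = 8092/((9*(203 + 9))) - 29796/(-125) = 8092/((9*212)) - 29796*(-1/125) = 8092/1908 + 29796/125 = 8092*(1/1908) + 29796/125 = 2023/477 + 29796/125 = 14465567/59625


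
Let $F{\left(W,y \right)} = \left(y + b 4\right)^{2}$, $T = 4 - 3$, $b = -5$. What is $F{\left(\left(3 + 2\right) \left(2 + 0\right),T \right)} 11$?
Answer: $3971$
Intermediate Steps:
$T = 1$
$F{\left(W,y \right)} = \left(-20 + y\right)^{2}$ ($F{\left(W,y \right)} = \left(y - 20\right)^{2} = \left(-20 + y\right)^{2}$)
$F{\left(\left(3 + 2\right) \left(2 + 0\right),T \right)} 11 = \left(-20 + 1\right)^{2} \cdot 11 = \left(-19\right)^{2} \cdot 11 = 361 \cdot 11 = 3971$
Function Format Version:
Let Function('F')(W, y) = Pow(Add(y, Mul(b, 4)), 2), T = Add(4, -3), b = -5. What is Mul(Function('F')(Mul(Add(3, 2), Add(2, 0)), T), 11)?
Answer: 3971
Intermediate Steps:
T = 1
Function('F')(W, y) = Pow(Add(-20, y), 2) (Function('F')(W, y) = Pow(Add(y, Mul(-5, 4)), 2) = Pow(Add(y, -20), 2) = Pow(Add(-20, y), 2))
Mul(Function('F')(Mul(Add(3, 2), Add(2, 0)), T), 11) = Mul(Pow(Add(-20, 1), 2), 11) = Mul(Pow(-19, 2), 11) = Mul(361, 11) = 3971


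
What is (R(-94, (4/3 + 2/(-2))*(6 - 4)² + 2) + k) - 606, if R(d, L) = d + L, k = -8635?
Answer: -27995/3 ≈ -9331.7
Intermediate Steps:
R(d, L) = L + d
(R(-94, (4/3 + 2/(-2))*(6 - 4)² + 2) + k) - 606 = ((((4/3 + 2/(-2))*(6 - 4)² + 2) - 94) - 8635) - 606 = ((((4*(⅓) + 2*(-½))*2² + 2) - 94) - 8635) - 606 = ((((4/3 - 1)*4 + 2) - 94) - 8635) - 606 = ((((⅓)*4 + 2) - 94) - 8635) - 606 = (((4/3 + 2) - 94) - 8635) - 606 = ((10/3 - 94) - 8635) - 606 = (-272/3 - 8635) - 606 = -26177/3 - 606 = -27995/3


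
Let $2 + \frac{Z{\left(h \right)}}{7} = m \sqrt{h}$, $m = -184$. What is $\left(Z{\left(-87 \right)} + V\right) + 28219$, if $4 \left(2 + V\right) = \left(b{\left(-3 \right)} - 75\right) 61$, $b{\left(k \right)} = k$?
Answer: $\frac{54027}{2} - 1288 i \sqrt{87} \approx 27014.0 - 12014.0 i$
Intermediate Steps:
$Z{\left(h \right)} = -14 - 1288 \sqrt{h}$ ($Z{\left(h \right)} = -14 + 7 \left(- 184 \sqrt{h}\right) = -14 - 1288 \sqrt{h}$)
$V = - \frac{2383}{2}$ ($V = -2 + \frac{\left(-3 - 75\right) 61}{4} = -2 + \frac{\left(-78\right) 61}{4} = -2 + \frac{1}{4} \left(-4758\right) = -2 - \frac{2379}{2} = - \frac{2383}{2} \approx -1191.5$)
$\left(Z{\left(-87 \right)} + V\right) + 28219 = \left(\left(-14 - 1288 \sqrt{-87}\right) - \frac{2383}{2}\right) + 28219 = \left(\left(-14 - 1288 i \sqrt{87}\right) - \frac{2383}{2}\right) + 28219 = \left(- \frac{2411}{2} - 1288 i \sqrt{87}\right) + 28219 = \frac{54027}{2} - 1288 i \sqrt{87}$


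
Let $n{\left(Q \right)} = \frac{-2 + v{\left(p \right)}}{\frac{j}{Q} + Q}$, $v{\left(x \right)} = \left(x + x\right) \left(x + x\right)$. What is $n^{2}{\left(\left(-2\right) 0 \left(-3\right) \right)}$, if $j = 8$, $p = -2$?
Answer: $0$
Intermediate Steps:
$v{\left(x \right)} = 4 x^{2}$ ($v{\left(x \right)} = 2 x 2 x = 4 x^{2}$)
$n{\left(Q \right)} = \frac{14}{Q + \frac{8}{Q}}$ ($n{\left(Q \right)} = \frac{-2 + 4 \left(-2\right)^{2}}{\frac{8}{Q} + Q} = \frac{-2 + 4 \cdot 4}{Q + \frac{8}{Q}} = \frac{-2 + 16}{Q + \frac{8}{Q}} = \frac{14}{Q + \frac{8}{Q}}$)
$n^{2}{\left(\left(-2\right) 0 \left(-3\right) \right)} = \left(\frac{14 \left(-2\right) 0 \left(-3\right)}{8 + \left(\left(-2\right) 0 \left(-3\right)\right)^{2}}\right)^{2} = \left(\frac{14 \cdot 0 \left(-3\right)}{8 + \left(0 \left(-3\right)\right)^{2}}\right)^{2} = \left(14 \cdot 0 \frac{1}{8 + 0^{2}}\right)^{2} = \left(14 \cdot 0 \frac{1}{8 + 0}\right)^{2} = \left(14 \cdot 0 \cdot \frac{1}{8}\right)^{2} = 0^{2} = 0$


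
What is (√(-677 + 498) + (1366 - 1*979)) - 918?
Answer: -531 + I*√179 ≈ -531.0 + 13.379*I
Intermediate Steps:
(√(-677 + 498) + (1366 - 1*979)) - 918 = (√(-179) + (1366 - 979)) - 918 = (I*√179 + 387) - 918 = (387 + I*√179) - 918 = -531 + I*√179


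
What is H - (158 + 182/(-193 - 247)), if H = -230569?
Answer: -50759849/220 ≈ -2.3073e+5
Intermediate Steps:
H - (158 + 182/(-193 - 247)) = -230569 - (158 + 182/(-193 - 247)) = -230569 - (158 + 182/(-440)) = -230569 - (158 - 1/440*182) = -230569 - (158 - 91/220) = -230569 - 1*34669/220 = -230569 - 34669/220 = -50759849/220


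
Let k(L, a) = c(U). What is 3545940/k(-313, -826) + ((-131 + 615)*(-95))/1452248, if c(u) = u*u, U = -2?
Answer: 321849005575/363062 ≈ 8.8649e+5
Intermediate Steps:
c(u) = u²
k(L, a) = 4 (k(L, a) = (-2)² = 4)
3545940/k(-313, -826) + ((-131 + 615)*(-95))/1452248 = 3545940/4 + ((-131 + 615)*(-95))/1452248 = 3545940*(¼) + (484*(-95))*(1/1452248) = 886485 - 45980*1/1452248 = 886485 - 11495/363062 = 321849005575/363062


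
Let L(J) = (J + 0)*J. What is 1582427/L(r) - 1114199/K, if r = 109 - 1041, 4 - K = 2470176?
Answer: 1219171714905/536412670832 ≈ 2.2728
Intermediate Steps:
K = -2470172 (K = 4 - 1*2470176 = 4 - 2470176 = -2470172)
r = -932
L(J) = J² (L(J) = J*J = J²)
1582427/L(r) - 1114199/K = 1582427/((-932)²) - 1114199/(-2470172) = 1582427/868624 - 1114199*(-1/2470172) = 1582427*(1/868624) + 1114199/2470172 = 1582427/868624 + 1114199/2470172 = 1219171714905/536412670832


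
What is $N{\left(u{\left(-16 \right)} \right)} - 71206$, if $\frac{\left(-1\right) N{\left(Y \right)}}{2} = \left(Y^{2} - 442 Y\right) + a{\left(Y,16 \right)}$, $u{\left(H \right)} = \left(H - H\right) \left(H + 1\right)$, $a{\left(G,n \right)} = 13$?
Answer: $-71232$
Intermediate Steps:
$u{\left(H \right)} = 0$ ($u{\left(H \right)} = 0 \left(1 + H\right) = 0$)
$N{\left(Y \right)} = -26 - 2 Y^{2} + 884 Y$ ($N{\left(Y \right)} = - 2 \left(\left(Y^{2} - 442 Y\right) + 13\right) = - 2 \left(13 + Y^{2} - 442 Y\right) = -26 - 2 Y^{2} + 884 Y$)
$N{\left(u{\left(-16 \right)} \right)} - 71206 = \left(-26 - 2 \cdot 0^{2} + 884 \cdot 0\right) - 71206 = \left(-26 - 0 + 0\right) - 71206 = \left(-26 + 0 + 0\right) - 71206 = -26 - 71206 = -71232$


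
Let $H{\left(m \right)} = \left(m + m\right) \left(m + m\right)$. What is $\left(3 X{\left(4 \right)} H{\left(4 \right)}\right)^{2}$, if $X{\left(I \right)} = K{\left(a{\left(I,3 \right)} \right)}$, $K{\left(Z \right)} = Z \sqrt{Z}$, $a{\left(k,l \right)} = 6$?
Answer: $7962624$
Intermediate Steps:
$H{\left(m \right)} = 4 m^{2}$ ($H{\left(m \right)} = 2 m 2 m = 4 m^{2}$)
$K{\left(Z \right)} = Z^{\frac{3}{2}}$
$X{\left(I \right)} = 6 \sqrt{6}$ ($X{\left(I \right)} = 6^{\frac{3}{2}} = 6 \sqrt{6}$)
$\left(3 X{\left(4 \right)} H{\left(4 \right)}\right)^{2} = \left(3 \cdot 6 \sqrt{6} \cdot 4 \cdot 4^{2}\right)^{2} = \left(18 \sqrt{6} \cdot 4 \cdot 16\right)^{2} = \left(18 \sqrt{6} \cdot 64\right)^{2} = \left(1152 \sqrt{6}\right)^{2} = 7962624$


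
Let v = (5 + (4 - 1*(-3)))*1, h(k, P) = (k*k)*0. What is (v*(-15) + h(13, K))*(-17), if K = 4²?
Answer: 3060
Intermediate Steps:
K = 16
h(k, P) = 0 (h(k, P) = k²*0 = 0)
v = 12 (v = (5 + (4 + 3))*1 = (5 + 7)*1 = 12*1 = 12)
(v*(-15) + h(13, K))*(-17) = (12*(-15) + 0)*(-17) = (-180 + 0)*(-17) = -180*(-17) = 3060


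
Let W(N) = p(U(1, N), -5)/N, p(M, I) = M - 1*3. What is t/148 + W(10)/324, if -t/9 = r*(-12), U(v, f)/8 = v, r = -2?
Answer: -34955/23976 ≈ -1.4579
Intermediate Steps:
U(v, f) = 8*v
p(M, I) = -3 + M (p(M, I) = M - 3 = -3 + M)
t = -216 (t = -(-18)*(-12) = -9*24 = -216)
W(N) = 5/N (W(N) = (-3 + 8*1)/N = (-3 + 8)/N = 5/N)
t/148 + W(10)/324 = -216/148 + (5/10)/324 = -216*1/148 + (5*(⅒))*(1/324) = -54/37 + (½)*(1/324) = -54/37 + 1/648 = -34955/23976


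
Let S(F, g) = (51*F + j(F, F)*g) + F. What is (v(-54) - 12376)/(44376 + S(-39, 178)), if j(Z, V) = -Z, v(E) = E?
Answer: -1243/4929 ≈ -0.25218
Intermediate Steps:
S(F, g) = 52*F - F*g (S(F, g) = (51*F + (-F)*g) + F = (51*F - F*g) + F = 52*F - F*g)
(v(-54) - 12376)/(44376 + S(-39, 178)) = (-54 - 12376)/(44376 - 39*(52 - 1*178)) = -12430/(44376 - 39*(52 - 178)) = -12430/(44376 - 39*(-126)) = -12430/(44376 + 4914) = -12430/49290 = -12430*1/49290 = -1243/4929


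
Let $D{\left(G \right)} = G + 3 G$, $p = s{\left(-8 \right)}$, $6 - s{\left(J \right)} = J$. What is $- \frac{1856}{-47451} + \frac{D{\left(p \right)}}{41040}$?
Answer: $\frac{3284479}{81141210} \approx 0.040479$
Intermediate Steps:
$s{\left(J \right)} = 6 - J$
$p = 14$ ($p = 6 - -8 = 6 + 8 = 14$)
$D{\left(G \right)} = 4 G$
$- \frac{1856}{-47451} + \frac{D{\left(p \right)}}{41040} = - \frac{1856}{-47451} + \frac{4 \cdot 14}{41040} = \left(-1856\right) \left(- \frac{1}{47451}\right) + 56 \cdot \frac{1}{41040} = \frac{1856}{47451} + \frac{7}{5130} = \frac{3284479}{81141210}$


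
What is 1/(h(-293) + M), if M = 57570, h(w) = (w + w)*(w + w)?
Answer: 1/400966 ≈ 2.4940e-6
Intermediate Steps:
h(w) = 4*w² (h(w) = (2*w)*(2*w) = 4*w²)
1/(h(-293) + M) = 1/(4*(-293)² + 57570) = 1/(4*85849 + 57570) = 1/(343396 + 57570) = 1/400966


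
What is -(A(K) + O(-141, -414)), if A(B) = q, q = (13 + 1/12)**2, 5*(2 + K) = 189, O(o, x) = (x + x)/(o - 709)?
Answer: -10535441/61200 ≈ -172.15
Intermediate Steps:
O(o, x) = 2*x/(-709 + o) (O(o, x) = (2*x)/(-709 + o) = 2*x/(-709 + o))
K = 179/5 (K = -2 + (1/5)*189 = -2 + 189/5 = 179/5 ≈ 35.800)
q = 24649/144 (q = (13 + 1/12)**2 = (157/12)**2 = 24649/144 ≈ 171.17)
A(B) = 24649/144
-(A(K) + O(-141, -414)) = -(24649/144 + 2*(-414)/(-709 - 141)) = -(24649/144 + 2*(-414)/(-850)) = -(24649/144 + 2*(-414)*(-1/850)) = -(24649/144 + 414/425) = -1*10535441/61200 = -10535441/61200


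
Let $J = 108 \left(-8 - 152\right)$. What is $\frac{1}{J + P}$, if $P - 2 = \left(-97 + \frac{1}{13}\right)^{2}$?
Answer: $- \frac{169}{1332382} \approx -0.00012684$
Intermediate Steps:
$J = -17280$ ($J = 108 \left(-160\right) = -17280$)
$P = \frac{1587938}{169}$ ($P = 2 + \left(-97 + \frac{1}{13}\right)^{2} = 2 + \left(- \frac{1260}{13}\right)^{2} = 2 + \frac{1587600}{169} = \frac{1587938}{169} \approx 9396.1$)
$\frac{1}{J + P} = \frac{1}{-17280 + \frac{1587938}{169}} = \frac{1}{- \frac{1332382}{169}} = - \frac{169}{1332382}$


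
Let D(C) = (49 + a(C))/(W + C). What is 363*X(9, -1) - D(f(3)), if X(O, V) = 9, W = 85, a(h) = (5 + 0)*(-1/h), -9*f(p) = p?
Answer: 414813/127 ≈ 3266.2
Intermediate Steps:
f(p) = -p/9
a(h) = -5/h (a(h) = 5*(-1/h) = -5/h)
D(C) = (49 - 5/C)/(85 + C)
363*X(9, -1) - D(f(3)) = 363*9 - (-5 + 49*(-⅑*3))/(((-⅑*3))*(85 - ⅑*3)) = 3267 - (-5 + 49*(-⅓))/((-⅓)*(85 - ⅓)) = 3267 - (-3)*(-5 - 49/3)/254/3 = 3267 - (-3)*3*(-64)/(254*3) = 3267 - 1*96/127 = 3267 - 96/127 = 414813/127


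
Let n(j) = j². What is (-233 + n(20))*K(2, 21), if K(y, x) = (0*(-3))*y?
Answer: 0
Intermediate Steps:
K(y, x) = 0 (K(y, x) = 0*y = 0)
(-233 + n(20))*K(2, 21) = (-233 + 20²)*0 = (-233 + 400)*0 = 167*0 = 0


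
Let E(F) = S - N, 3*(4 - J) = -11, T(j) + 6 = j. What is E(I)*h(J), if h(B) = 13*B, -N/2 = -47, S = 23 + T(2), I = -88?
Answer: -7475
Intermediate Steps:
T(j) = -6 + j
S = 19 (S = 23 + (-6 + 2) = 23 - 4 = 19)
N = 94 (N = -2*(-47) = 94)
J = 23/3 (J = 4 - ⅓*(-11) = 4 + 11/3 = 23/3 ≈ 7.6667)
E(F) = -75 (E(F) = 19 - 1*94 = 19 - 94 = -75)
E(I)*h(J) = -975*23/3 = -75*299/3 = -7475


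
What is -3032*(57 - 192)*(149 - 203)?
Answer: -22103280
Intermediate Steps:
-3032*(57 - 192)*(149 - 203) = -(-409320)*(-54) = -3032*7290 = -22103280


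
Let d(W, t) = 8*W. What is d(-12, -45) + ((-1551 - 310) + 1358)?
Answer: -599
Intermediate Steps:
d(-12, -45) + ((-1551 - 310) + 1358) = 8*(-12) + ((-1551 - 310) + 1358) = -96 + (-1861 + 1358) = -96 - 503 = -599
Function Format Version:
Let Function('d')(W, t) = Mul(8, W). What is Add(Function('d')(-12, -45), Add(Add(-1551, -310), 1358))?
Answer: -599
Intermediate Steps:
Add(Function('d')(-12, -45), Add(Add(-1551, -310), 1358)) = Add(Mul(8, -12), Add(Add(-1551, -310), 1358)) = Add(-96, Add(-1861, 1358)) = Add(-96, -503) = -599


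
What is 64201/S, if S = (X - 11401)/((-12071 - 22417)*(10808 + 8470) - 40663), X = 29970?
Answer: -1377008577217/599 ≈ -2.2988e+9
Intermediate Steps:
S = -18569/664900327 (S = (29970 - 11401)/((-12071 - 22417)*(10808 + 8470) - 40663) = 18569/(-34488*19278 - 40663) = 18569/(-664859664 - 40663) = 18569/(-664900327) = 18569*(-1/664900327) = -18569/664900327 ≈ -2.7927e-5)
64201/S = 64201/(-18569/664900327) = 64201*(-664900327/18569) = -1377008577217/599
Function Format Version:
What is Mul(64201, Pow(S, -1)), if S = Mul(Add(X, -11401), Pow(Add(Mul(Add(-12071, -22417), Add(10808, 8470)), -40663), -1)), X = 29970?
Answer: Rational(-1377008577217, 599) ≈ -2.2988e+9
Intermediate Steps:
S = Rational(-18569, 664900327) (S = Mul(Add(29970, -11401), Pow(Add(Mul(Add(-12071, -22417), Add(10808, 8470)), -40663), -1)) = Mul(18569, Pow(Add(Mul(-34488, 19278), -40663), -1)) = Mul(18569, Pow(Add(-664859664, -40663), -1)) = Mul(18569, Pow(-664900327, -1)) = Mul(18569, Rational(-1, 664900327)) = Rational(-18569, 664900327) ≈ -2.7927e-5)
Mul(64201, Pow(S, -1)) = Mul(64201, Pow(Rational(-18569, 664900327), -1)) = Mul(64201, Rational(-664900327, 18569)) = Rational(-1377008577217, 599)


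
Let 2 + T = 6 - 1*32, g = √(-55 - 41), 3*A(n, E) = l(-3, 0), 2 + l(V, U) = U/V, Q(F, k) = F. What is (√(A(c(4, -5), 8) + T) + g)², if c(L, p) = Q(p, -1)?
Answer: -374/3 - 16*√43 ≈ -229.59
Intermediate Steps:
c(L, p) = p
l(V, U) = -2 + U/V
A(n, E) = -⅔ (A(n, E) = (-2 + 0/(-3))/3 = (-2 + 0*(-⅓))/3 = (-2 + 0)/3 = (⅓)*(-2) = -⅔)
g = 4*I*√6 (g = √(-96) = 4*I*√6 ≈ 9.798*I)
T = -28 (T = -2 + (6 - 1*32) = -2 + (6 - 32) = -2 - 26 = -28)
(√(A(c(4, -5), 8) + T) + g)² = (√(-⅔ - 28) + 4*I*√6)² = (√(-86/3) + 4*I*√6)² = (I*√258/3 + 4*I*√6)² = (4*I*√6 + I*√258/3)²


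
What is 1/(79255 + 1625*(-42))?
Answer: 1/11005 ≈ 9.0868e-5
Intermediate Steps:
1/(79255 + 1625*(-42)) = 1/(79255 - 68250) = 1/11005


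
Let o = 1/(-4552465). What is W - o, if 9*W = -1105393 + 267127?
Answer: -1272058875227/13657395 ≈ -93141.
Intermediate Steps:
o = -1/4552465 ≈ -2.1966e-7
W = -279422/3 (W = (-1105393 + 267127)/9 = (1/9)*(-838266) = -279422/3 ≈ -93141.)
W - o = -279422/3 - 1*(-1/4552465) = -279422/3 + 1/4552465 = -1272058875227/13657395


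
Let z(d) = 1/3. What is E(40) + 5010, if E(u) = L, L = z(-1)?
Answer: 15031/3 ≈ 5010.3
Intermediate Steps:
z(d) = ⅓
L = ⅓ ≈ 0.33333
E(u) = ⅓
E(40) + 5010 = ⅓ + 5010 = 15031/3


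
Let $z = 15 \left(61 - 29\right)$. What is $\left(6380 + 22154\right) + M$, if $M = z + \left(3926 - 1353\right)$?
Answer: $31587$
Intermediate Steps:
$z = 480$ ($z = 15 \cdot 32 = 480$)
$M = 3053$ ($M = 480 + \left(3926 - 1353\right) = 480 + 2573 = 3053$)
$\left(6380 + 22154\right) + M = \left(6380 + 22154\right) + 3053 = 28534 + 3053 = 31587$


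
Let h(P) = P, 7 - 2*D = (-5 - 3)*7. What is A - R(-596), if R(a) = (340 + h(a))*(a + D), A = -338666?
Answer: -483178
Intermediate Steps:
D = 63/2 (D = 7/2 - (-5 - 3)*7/2 = 7/2 - (-4)*7 = 7/2 - ½*(-56) = 7/2 + 28 = 63/2 ≈ 31.500)
R(a) = (340 + a)*(63/2 + a) (R(a) = (340 + a)*(a + 63/2) = (340 + a)*(63/2 + a))
A - R(-596) = -338666 - (10710 + (-596)² + (743/2)*(-596)) = -338666 - (10710 + 355216 - 221414) = -338666 - 1*144512 = -338666 - 144512 = -483178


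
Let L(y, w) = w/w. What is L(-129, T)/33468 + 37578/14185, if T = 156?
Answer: 1257674689/474743580 ≈ 2.6492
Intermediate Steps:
L(y, w) = 1
L(-129, T)/33468 + 37578/14185 = 1/33468 + 37578/14185 = 1257674689/474743580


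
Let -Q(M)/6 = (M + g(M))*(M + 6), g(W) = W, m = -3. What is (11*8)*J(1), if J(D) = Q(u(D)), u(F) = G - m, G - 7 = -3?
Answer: -96096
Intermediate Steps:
G = 4 (G = 7 - 3 = 4)
u(F) = 7 (u(F) = 4 - 1*(-3) = 4 + 3 = 7)
Q(M) = -12*M*(6 + M) (Q(M) = -6*(M + M)*(M + 6) = -6*2*M*(6 + M) = -12*M*(6 + M))
J(D) = -1092 (J(D) = 12*7*(-6 - 1*7) = 12*7*(-6 - 7) = 12*7*(-13) = -1092)
(11*8)*J(1) = (11*8)*(-1092) = 88*(-1092) = -96096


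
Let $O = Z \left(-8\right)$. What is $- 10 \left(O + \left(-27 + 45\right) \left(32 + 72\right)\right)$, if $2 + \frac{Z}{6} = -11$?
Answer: $-24960$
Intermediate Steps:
$Z = -78$ ($Z = -12 + 6 \left(-11\right) = -12 - 66 = -78$)
$O = 624$ ($O = \left(-78\right) \left(-8\right) = 624$)
$- 10 \left(O + \left(-27 + 45\right) \left(32 + 72\right)\right) = - 10 \left(624 + \left(-27 + 45\right) \left(32 + 72\right)\right) = - 10 \left(624 + 18 \cdot 104\right) = - 10 \left(624 + 1872\right) = \left(-10\right) 2496 = -24960$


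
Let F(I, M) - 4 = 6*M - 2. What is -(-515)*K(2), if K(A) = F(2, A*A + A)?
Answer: 19570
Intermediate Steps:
F(I, M) = 2 + 6*M (F(I, M) = 4 + (6*M - 2) = 4 + (-2 + 6*M) = 2 + 6*M)
K(A) = 2 + 6*A + 6*A**2 (K(A) = 2 + 6*(A*A + A) = 2 + 6*(A**2 + A) = 2 + 6*(A + A**2) = 2 + (6*A + 6*A**2) = 2 + 6*A + 6*A**2)
-(-515)*K(2) = -(-515)*(2 + 6*2*(1 + 2)) = -(-515)*(2 + 6*2*3) = -(-515)*(2 + 36) = -(-515)*38 = -103*(-190) = 19570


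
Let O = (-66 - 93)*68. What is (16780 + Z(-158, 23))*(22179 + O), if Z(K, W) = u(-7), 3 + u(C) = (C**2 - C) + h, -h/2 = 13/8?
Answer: 765215073/4 ≈ 1.9130e+8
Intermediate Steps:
h = -13/4 (h = -26/8 = -2*13/8 = -13/4 ≈ -3.2500)
O = -10812 (O = -159*68 = -10812)
u(C) = -25/4 + C**2 - C (u(C) = -3 + ((C**2 - C) - 13/4) = -3 + (-13/4 + C**2 - C) = -25/4 + C**2 - C)
Z(K, W) = 199/4 (Z(K, W) = -25/4 + (-7)**2 - 1*(-7) = -25/4 + 49 + 7 = 199/4)
(16780 + Z(-158, 23))*(22179 + O) = (16780 + 199/4)*(22179 - 10812) = (67319/4)*11367 = 765215073/4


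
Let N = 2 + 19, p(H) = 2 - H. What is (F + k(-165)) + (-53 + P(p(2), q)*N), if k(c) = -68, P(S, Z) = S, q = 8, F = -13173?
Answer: -13294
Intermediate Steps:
N = 21
(F + k(-165)) + (-53 + P(p(2), q)*N) = (-13173 - 68) + (-53 + (2 - 1*2)*21) = -13241 + (-53 + (2 - 2)*21) = -13241 + (-53 + 0*21) = -13241 + (-53 + 0) = -13241 - 53 = -13294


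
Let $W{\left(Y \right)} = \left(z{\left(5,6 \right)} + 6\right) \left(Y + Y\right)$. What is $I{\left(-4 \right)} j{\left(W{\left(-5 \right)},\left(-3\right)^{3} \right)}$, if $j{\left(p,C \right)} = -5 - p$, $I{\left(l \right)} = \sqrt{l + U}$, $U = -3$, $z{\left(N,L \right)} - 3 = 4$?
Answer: $125 i \sqrt{7} \approx 330.72 i$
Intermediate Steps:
$z{\left(N,L \right)} = 7$ ($z{\left(N,L \right)} = 3 + 4 = 7$)
$I{\left(l \right)} = \sqrt{-3 + l}$ ($I{\left(l \right)} = \sqrt{l - 3} = \sqrt{-3 + l}$)
$W{\left(Y \right)} = 26 Y$ ($W{\left(Y \right)} = \left(7 + 6\right) \left(Y + Y\right) = 13 \cdot 2 Y = 26 Y$)
$I{\left(-4 \right)} j{\left(W{\left(-5 \right)},\left(-3\right)^{3} \right)} = \sqrt{-3 - 4} \left(-5 - 26 \left(-5\right)\right) = \sqrt{-7} \left(-5 - -130\right) = i \sqrt{7} \left(-5 + 130\right) = i \sqrt{7} \cdot 125 = 125 i \sqrt{7}$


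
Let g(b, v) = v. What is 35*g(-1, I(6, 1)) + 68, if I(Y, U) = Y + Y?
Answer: 488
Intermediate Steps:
I(Y, U) = 2*Y
35*g(-1, I(6, 1)) + 68 = 35*(2*6) + 68 = 35*12 + 68 = 420 + 68 = 488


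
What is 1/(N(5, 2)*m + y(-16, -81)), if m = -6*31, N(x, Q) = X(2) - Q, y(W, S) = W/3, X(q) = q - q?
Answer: 3/1100 ≈ 0.0027273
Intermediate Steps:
X(q) = 0
y(W, S) = W/3 (y(W, S) = W*(⅓) = W/3)
N(x, Q) = -Q (N(x, Q) = 0 - Q = -Q)
m = -186
1/(N(5, 2)*m + y(-16, -81)) = 1/(-1*2*(-186) + (⅓)*(-16)) = 1/(-2*(-186) - 16/3) = 1/(372 - 16/3) = 1/(1100/3) = 3/1100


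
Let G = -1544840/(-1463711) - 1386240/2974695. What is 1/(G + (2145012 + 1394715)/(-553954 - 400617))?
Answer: -277086111081081053/864167869062957537 ≈ -0.32064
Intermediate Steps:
G = 171091539144/290272919543 (G = -1544840*(-1/1463711) - 1386240*1/2974695 = 1544840/1463711 - 92416/198313 = 171091539144/290272919543 ≈ 0.58942)
1/(G + (2145012 + 1394715)/(-553954 - 400617)) = 1/(171091539144/290272919543 + (2145012 + 1394715)/(-553954 - 400617)) = 1/(171091539144/290272919543 + 3539727/(-954571)) = 1/(171091539144/290272919543 + 3539727*(-1/954571)) = 1/(171091539144/290272919543 - 3539727/954571) = 1/(-864167869062957537/277086111081081053) = -277086111081081053/864167869062957537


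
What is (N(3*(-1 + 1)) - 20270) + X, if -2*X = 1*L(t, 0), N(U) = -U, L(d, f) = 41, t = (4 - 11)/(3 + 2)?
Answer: -40581/2 ≈ -20291.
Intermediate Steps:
t = -7/5 ≈ -1.4000
X = -41/2 ≈ -20.500
(N(3*(-1 + 1)) - 20270) + X = (-3*(-1 + 1) - 20270) - 41/2 = (-3*0 - 20270) - 41/2 = (-1*0 - 20270) - 41/2 = (0 - 20270) - 41/2 = -20270 - 41/2 = -40581/2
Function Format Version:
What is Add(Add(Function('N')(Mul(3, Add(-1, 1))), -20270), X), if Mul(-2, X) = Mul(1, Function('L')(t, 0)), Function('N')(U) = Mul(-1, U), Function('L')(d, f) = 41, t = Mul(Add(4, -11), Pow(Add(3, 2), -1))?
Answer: Rational(-40581, 2) ≈ -20291.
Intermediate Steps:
t = Rational(-7, 5) (t = Mul(-7, Pow(5, -1)) = Mul(-7, Rational(1, 5)) = Rational(-7, 5) ≈ -1.4000)
X = Rational(-41, 2) (X = Mul(Rational(-1, 2), Mul(1, 41)) = Mul(Rational(-1, 2), 41) = Rational(-41, 2) ≈ -20.500)
Add(Add(Function('N')(Mul(3, Add(-1, 1))), -20270), X) = Add(Add(Mul(-1, Mul(3, Add(-1, 1))), -20270), Rational(-41, 2)) = Add(Add(Mul(-1, Mul(3, 0)), -20270), Rational(-41, 2)) = Add(Add(Mul(-1, 0), -20270), Rational(-41, 2)) = Add(Add(0, -20270), Rational(-41, 2)) = Add(-20270, Rational(-41, 2)) = Rational(-40581, 2)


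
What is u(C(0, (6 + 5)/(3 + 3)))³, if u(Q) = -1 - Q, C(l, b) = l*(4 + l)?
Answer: -1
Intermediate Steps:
u(C(0, (6 + 5)/(3 + 3)))³ = (-1 - 0*(4 + 0))³ = (-1 - 0*4)³ = (-1 - 1*0)³ = (-1 + 0)³ = (-1)³ = -1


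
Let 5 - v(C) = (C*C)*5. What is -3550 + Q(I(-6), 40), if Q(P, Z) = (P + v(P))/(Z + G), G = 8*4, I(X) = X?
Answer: -255781/72 ≈ -3552.5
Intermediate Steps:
v(C) = 5 - 5*C**2 (v(C) = 5 - C*C*5 = 5 - C**2*5 = 5 - 5*C**2)
G = 32
Q(P, Z) = (5 + P - 5*P**2)/(32 + Z) (Q(P, Z) = (P + (5 - 5*P**2))/(Z + 32) = (5 + P - 5*P**2)/(32 + Z))
-3550 + Q(I(-6), 40) = -3550 + (5 - 6 - 5*(-6)**2)/(32 + 40) = -3550 + (5 - 6 - 5*36)/72 = -3550 + (5 - 6 - 180)/72 = -3550 + (1/72)*(-181) = -3550 - 181/72 = -255781/72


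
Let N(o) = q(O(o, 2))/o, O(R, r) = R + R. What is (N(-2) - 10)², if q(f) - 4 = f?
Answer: 100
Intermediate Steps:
O(R, r) = 2*R
q(f) = 4 + f
N(o) = (4 + 2*o)/o
(N(-2) - 10)² = ((2 + 4/(-2)) - 10)² = ((2 + 4*(-½)) - 10)² = ((2 - 2) - 10)² = (0 - 10)² = (-10)² = 100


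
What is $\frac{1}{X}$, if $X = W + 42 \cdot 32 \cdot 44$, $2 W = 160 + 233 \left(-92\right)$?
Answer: $\frac{1}{48498} \approx 2.0619 \cdot 10^{-5}$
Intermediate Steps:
$W = -10638$ ($W = \frac{160 + 233 \left(-92\right)}{2} = \frac{160 - 21436}{2} = \frac{1}{2} \left(-21276\right) = -10638$)
$X = 48498$ ($X = -10638 + 42 \cdot 32 \cdot 44 = -10638 + 1344 \cdot 44 = -10638 + 59136 = 48498$)
$\frac{1}{X} = \frac{1}{48498}$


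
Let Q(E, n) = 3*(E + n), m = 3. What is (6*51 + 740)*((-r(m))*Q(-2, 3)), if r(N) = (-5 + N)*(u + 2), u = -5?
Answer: -18828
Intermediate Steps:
Q(E, n) = 3*E + 3*n
r(N) = 15 - 3*N (r(N) = (-5 + N)*(-5 + 2) = (-5 + N)*(-3) = 15 - 3*N)
(6*51 + 740)*((-r(m))*Q(-2, 3)) = (6*51 + 740)*((-(15 - 3*3))*(3*(-2) + 3*3)) = (306 + 740)*((-(15 - 9))*(-6 + 9)) = 1046*(-1*6*3) = 1046*(-6*3) = 1046*(-18) = -18828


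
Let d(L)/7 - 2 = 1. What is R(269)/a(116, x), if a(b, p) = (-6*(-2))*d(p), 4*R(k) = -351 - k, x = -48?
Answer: -155/252 ≈ -0.61508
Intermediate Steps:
R(k) = -351/4 - k/4 (R(k) = (-351 - k)/4 = -351/4 - k/4)
d(L) = 21 (d(L) = 14 + 7*1 = 14 + 7 = 21)
a(b, p) = 252 (a(b, p) = -6*(-2)*21 = 12*21 = 252)
R(269)/a(116, x) = (-351/4 - ¼*269)/252 = (-351/4 - 269/4)*(1/252) = -155*1/252 = -155/252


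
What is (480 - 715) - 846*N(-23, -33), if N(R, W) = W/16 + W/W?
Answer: 5311/8 ≈ 663.88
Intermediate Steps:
N(R, W) = 1 + W/16 (N(R, W) = W*(1/16) + 1 = W/16 + 1 = 1 + W/16)
(480 - 715) - 846*N(-23, -33) = (480 - 715) - 846*(1 + (1/16)*(-33)) = -235 - 846*(1 - 33/16) = -235 - 846*(-17/16) = -235 + 7191/8 = 5311/8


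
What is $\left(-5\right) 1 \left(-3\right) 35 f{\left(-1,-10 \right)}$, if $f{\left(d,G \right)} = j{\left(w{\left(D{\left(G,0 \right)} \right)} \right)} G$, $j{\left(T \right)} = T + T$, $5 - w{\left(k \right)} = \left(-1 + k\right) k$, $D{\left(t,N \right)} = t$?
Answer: $1102500$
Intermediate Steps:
$w{\left(k \right)} = 5 - k \left(-1 + k\right)$ ($w{\left(k \right)} = 5 - \left(-1 + k\right) k = 5 - k \left(-1 + k\right)$)
$j{\left(T \right)} = 2 T$
$f{\left(d,G \right)} = G \left(10 - 2 G^{2} + 2 G\right)$ ($f{\left(d,G \right)} = 2 \left(5 + G - G^{2}\right) G = \left(10 - 2 G^{2} + 2 G\right) G = G \left(10 - 2 G^{2} + 2 G\right)$)
$\left(-5\right) 1 \left(-3\right) 35 f{\left(-1,-10 \right)} = \left(-5\right) 1 \left(-3\right) 35 \cdot 2 \left(-10\right) \left(5 - 10 - \left(-10\right)^{2}\right) = \left(-5\right) \left(-3\right) 35 \cdot 2 \left(-10\right) \left(5 - 10 - 100\right) = 15 \cdot 35 \cdot 2 \left(-10\right) \left(5 - 10 - 100\right) = 525 \cdot 2 \left(-10\right) \left(-105\right) = 525 \cdot 2100 = 1102500$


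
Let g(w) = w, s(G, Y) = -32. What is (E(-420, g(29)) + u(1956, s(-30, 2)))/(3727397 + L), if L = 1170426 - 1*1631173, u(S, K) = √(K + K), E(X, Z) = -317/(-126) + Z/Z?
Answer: 443/411597900 + 4*I/1633325 ≈ 1.0763e-6 + 2.449e-6*I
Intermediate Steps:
E(X, Z) = 443/126 (E(X, Z) = -317*(-1/126) + 1 = 317/126 + 1 = 443/126)
u(S, K) = √2*√K (u(S, K) = √(2*K) = √2*√K)
L = -460747 (L = 1170426 - 1631173 = -460747)
(E(-420, g(29)) + u(1956, s(-30, 2)))/(3727397 + L) = (443/126 + √2*√(-32))/(3727397 - 460747) = (443/126 + √2*(4*I*√2))/3266650 = (443/126 + 8*I)*(1/3266650) = 443/411597900 + 4*I/1633325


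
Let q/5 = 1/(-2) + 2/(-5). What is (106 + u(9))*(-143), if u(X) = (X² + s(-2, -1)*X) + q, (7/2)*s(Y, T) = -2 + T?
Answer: -349921/14 ≈ -24994.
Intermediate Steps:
s(Y, T) = -4/7 + 2*T/7 (s(Y, T) = 2*(-2 + T)/7 = -4/7 + 2*T/7)
q = -9/2 (q = 5*(1/(-2) + 2/(-5)) = 5*(1*(-½) + 2*(-⅕)) = 5*(-½ - ⅖) = 5*(-9/10) = -9/2 ≈ -4.5000)
u(X) = -9/2 + X² - 6*X/7 (u(X) = (X² + (-4/7 + (2/7)*(-1))*X) - 9/2 = (X² + (-4/7 - 2/7)*X) - 9/2 = (X² - 6*X/7) - 9/2 = -9/2 + X² - 6*X/7)
(106 + u(9))*(-143) = (106 + (-9/2 + 9² - 6/7*9))*(-143) = (106 + (-9/2 + 81 - 54/7))*(-143) = (106 + 963/14)*(-143) = (2447/14)*(-143) = -349921/14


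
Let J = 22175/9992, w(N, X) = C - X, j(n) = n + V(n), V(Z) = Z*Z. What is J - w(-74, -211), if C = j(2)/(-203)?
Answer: -423425859/2028376 ≈ -208.75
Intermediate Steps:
V(Z) = Z²
j(n) = n + n²
C = -6/203 (C = (2*(1 + 2))/(-203) = (2*3)*(-1/203) = 6*(-1/203) = -6/203 ≈ -0.029557)
w(N, X) = -6/203 - X
J = 22175/9992 (J = 22175*(1/9992) = 22175/9992 ≈ 2.2193)
J - w(-74, -211) = 22175/9992 - (-6/203 - 1*(-211)) = 22175/9992 - (-6/203 + 211) = 22175/9992 - 1*42827/203 = 22175/9992 - 42827/203 = -423425859/2028376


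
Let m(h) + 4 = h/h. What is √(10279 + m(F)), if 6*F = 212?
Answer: 2*√2569 ≈ 101.37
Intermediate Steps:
F = 106/3 (F = (⅙)*212 = 106/3 ≈ 35.333)
m(h) = -3 (m(h) = -4 + h/h = -4 + 1 = -3)
√(10279 + m(F)) = √(10279 - 3) = √10276 = 2*√2569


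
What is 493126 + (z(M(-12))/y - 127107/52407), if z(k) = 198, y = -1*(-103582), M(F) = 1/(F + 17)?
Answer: 148715711634302/301578993 ≈ 4.9312e+5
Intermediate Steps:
M(F) = 1/(17 + F)
y = 103582
493126 + (z(M(-12))/y - 127107/52407) = 493126 + (198/103582 - 127107/52407) = 493126 + (198*(1/103582) - 127107*1/52407) = 493126 + (99/51791 - 14123/5823) = 493126 - 730867816/301578993 = 148715711634302/301578993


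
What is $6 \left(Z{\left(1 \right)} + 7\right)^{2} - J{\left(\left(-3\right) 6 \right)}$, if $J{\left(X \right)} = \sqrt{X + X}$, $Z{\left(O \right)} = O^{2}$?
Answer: $384 - 6 i \approx 384.0 - 6.0 i$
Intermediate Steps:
$J{\left(X \right)} = \sqrt{2} \sqrt{X}$ ($J{\left(X \right)} = \sqrt{2 X} = \sqrt{2} \sqrt{X}$)
$6 \left(Z{\left(1 \right)} + 7\right)^{2} - J{\left(\left(-3\right) 6 \right)} = 6 \left(1^{2} + 7\right)^{2} - \sqrt{2} \sqrt{\left(-3\right) 6} = 6 \left(1 + 7\right)^{2} - \sqrt{2} \sqrt{-18} = 6 \cdot 8^{2} - \sqrt{2} \cdot 3 i \sqrt{2} = 6 \cdot 64 - 6 i = 384 - 6 i$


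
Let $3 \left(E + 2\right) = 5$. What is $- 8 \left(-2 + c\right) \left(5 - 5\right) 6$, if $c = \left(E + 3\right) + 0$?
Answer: $0$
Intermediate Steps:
$E = - \frac{1}{3}$ ($E = -2 + \frac{1}{3} \cdot 5 = -2 + \frac{5}{3} = - \frac{1}{3} \approx -0.33333$)
$c = \frac{8}{3}$ ($c = \left(- \frac{1}{3} + 3\right) + 0 = \frac{8}{3} + 0 = \frac{8}{3} \approx 2.6667$)
$- 8 \left(-2 + c\right) \left(5 - 5\right) 6 = - 8 \left(-2 + \frac{8}{3}\right) \left(5 - 5\right) 6 = - 8 \cdot \frac{2}{3} \cdot 0 \cdot 6 = \left(-8\right) 0 \cdot 6 = 0 \cdot 6 = 0$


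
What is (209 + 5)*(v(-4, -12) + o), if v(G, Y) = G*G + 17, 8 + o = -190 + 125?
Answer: -8560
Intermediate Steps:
o = -73 (o = -8 + (-190 + 125) = -8 - 65 = -73)
v(G, Y) = 17 + G² (v(G, Y) = G² + 17 = 17 + G²)
(209 + 5)*(v(-4, -12) + o) = (209 + 5)*((17 + (-4)²) - 73) = 214*((17 + 16) - 73) = 214*(33 - 73) = 214*(-40) = -8560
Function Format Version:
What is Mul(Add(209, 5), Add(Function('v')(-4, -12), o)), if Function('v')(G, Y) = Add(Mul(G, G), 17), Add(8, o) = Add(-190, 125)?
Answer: -8560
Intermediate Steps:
o = -73 (o = Add(-8, Add(-190, 125)) = Add(-8, -65) = -73)
Function('v')(G, Y) = Add(17, Pow(G, 2)) (Function('v')(G, Y) = Add(Pow(G, 2), 17) = Add(17, Pow(G, 2)))
Mul(Add(209, 5), Add(Function('v')(-4, -12), o)) = Mul(Add(209, 5), Add(Add(17, Pow(-4, 2)), -73)) = Mul(214, Add(Add(17, 16), -73)) = Mul(214, Add(33, -73)) = Mul(214, -40) = -8560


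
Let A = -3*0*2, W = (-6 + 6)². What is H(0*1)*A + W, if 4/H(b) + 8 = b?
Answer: 0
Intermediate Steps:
H(b) = 4/(-8 + b)
W = 0 (W = 0² = 0)
A = 0 (A = 0*2 = 0)
H(0*1)*A + W = (4/(-8 + 0*1))*0 + 0 = (4/(-8 + 0))*0 + 0 = (4/(-8))*0 + 0 = (4*(-⅛))*0 + 0 = -½*0 + 0 = 0 + 0 = 0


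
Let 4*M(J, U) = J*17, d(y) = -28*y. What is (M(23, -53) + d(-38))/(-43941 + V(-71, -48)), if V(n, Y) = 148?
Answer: -4647/175172 ≈ -0.026528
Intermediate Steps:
M(J, U) = 17*J/4 (M(J, U) = (J*17)/4 = (17*J)/4 = 17*J/4)
(M(23, -53) + d(-38))/(-43941 + V(-71, -48)) = ((17/4)*23 - 28*(-38))/(-43941 + 148) = (391/4 + 1064)/(-43793) = (4647/4)*(-1/43793) = -4647/175172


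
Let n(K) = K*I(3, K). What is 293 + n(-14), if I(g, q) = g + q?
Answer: 447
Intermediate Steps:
n(K) = K*(3 + K)
293 + n(-14) = 293 - 14*(3 - 14) = 293 - 14*(-11) = 293 + 154 = 447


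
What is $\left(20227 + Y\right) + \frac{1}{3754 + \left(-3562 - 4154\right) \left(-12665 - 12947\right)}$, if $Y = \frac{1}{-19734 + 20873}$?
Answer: $\frac{4553016028723223}{225095952494} \approx 20227.0$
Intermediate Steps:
$Y = \frac{1}{1139} \approx 0.00087796$
$\left(20227 + Y\right) + \frac{1}{3754 + \left(-3562 - 4154\right) \left(-12665 - 12947\right)} = \left(20227 + \frac{1}{1139}\right) + \frac{1}{3754 + \left(-3562 - 4154\right) \left(-12665 - 12947\right)} = \frac{23038554}{1139} + \frac{1}{3754 - -197622192} = \frac{23038554}{1139} + \frac{1}{3754 + 197622192} = \frac{23038554}{1139} + \frac{1}{197625946} = \frac{4553016028723223}{225095952494}$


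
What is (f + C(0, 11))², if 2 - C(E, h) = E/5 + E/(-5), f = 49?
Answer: 2601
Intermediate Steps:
C(E, h) = 2 (C(E, h) = 2 - (E/5 + E/(-5)) = 2 - (E*(⅕) + E*(-⅕)) = 2 - (E/5 - E/5) = 2 - 1*0 = 2 + 0 = 2)
(f + C(0, 11))² = (49 + 2)² = 51² = 2601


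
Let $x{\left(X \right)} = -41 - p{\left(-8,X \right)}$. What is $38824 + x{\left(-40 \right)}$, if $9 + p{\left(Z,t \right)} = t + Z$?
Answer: $38840$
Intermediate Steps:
$p{\left(Z,t \right)} = -9 + Z + t$ ($p{\left(Z,t \right)} = -9 + \left(t + Z\right) = -9 + \left(Z + t\right) = -9 + Z + t$)
$x{\left(X \right)} = -24 - X$ ($x{\left(X \right)} = -41 - \left(-9 - 8 + X\right) = -41 - \left(-17 + X\right) = -24 - X$)
$38824 + x{\left(-40 \right)} = 38824 - -16 = 38824 + \left(-24 + 40\right) = 38824 + 16 = 38840$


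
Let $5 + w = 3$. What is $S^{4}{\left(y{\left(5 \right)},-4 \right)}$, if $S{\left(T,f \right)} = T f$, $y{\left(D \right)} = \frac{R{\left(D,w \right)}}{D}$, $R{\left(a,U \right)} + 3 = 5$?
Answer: $\frac{4096}{625} \approx 6.5536$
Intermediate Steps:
$w = -2$ ($w = -5 + 3 = -2$)
$R{\left(a,U \right)} = 2$ ($R{\left(a,U \right)} = -3 + 5 = 2$)
$y{\left(D \right)} = \frac{2}{D}$
$S^{4}{\left(y{\left(5 \right)},-4 \right)} = \left(\frac{2}{5} \left(-4\right)\right)^{4} = \left(- \frac{8}{5}\right)^{4} = \frac{4096}{625}$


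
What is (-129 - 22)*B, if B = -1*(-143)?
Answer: -21593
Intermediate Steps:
B = 143
(-129 - 22)*B = (-129 - 22)*143 = -151*143 = -21593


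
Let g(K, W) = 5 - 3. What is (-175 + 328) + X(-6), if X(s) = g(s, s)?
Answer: 155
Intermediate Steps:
g(K, W) = 2
X(s) = 2
(-175 + 328) + X(-6) = (-175 + 328) + 2 = 153 + 2 = 155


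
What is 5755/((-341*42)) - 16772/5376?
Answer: -537991/152768 ≈ -3.5216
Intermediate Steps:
5755/((-341*42)) - 16772/5376 = 5755/(-14322) - 16772*1/5376 = 5755*(-1/14322) - 599/192 = -5755/14322 - 599/192 = -537991/152768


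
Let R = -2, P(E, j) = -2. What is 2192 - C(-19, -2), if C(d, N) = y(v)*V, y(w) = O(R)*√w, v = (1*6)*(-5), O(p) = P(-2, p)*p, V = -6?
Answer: 2192 + 24*I*√30 ≈ 2192.0 + 131.45*I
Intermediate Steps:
O(p) = -2*p
v = -30 (v = 6*(-5) = -30)
y(w) = 4*√w (y(w) = (-2*(-2))*√w = 4*√w)
C(d, N) = -24*I*√30 (C(d, N) = (4*√(-30))*(-6) = (4*(I*√30))*(-6) = (4*I*√30)*(-6) = -24*I*√30)
2192 - C(-19, -2) = 2192 - (-24)*I*√30 = 2192 + 24*I*√30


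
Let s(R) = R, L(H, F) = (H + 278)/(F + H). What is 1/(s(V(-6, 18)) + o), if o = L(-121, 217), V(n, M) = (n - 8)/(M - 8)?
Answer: 480/113 ≈ 4.2478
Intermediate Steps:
L(H, F) = (278 + H)/(F + H)
V(n, M) = (-8 + n)/(-8 + M)
o = 157/96 (o = (278 - 121)/(217 - 121) = 157/96 ≈ 1.6354)
1/(s(V(-6, 18)) + o) = 1/((-8 - 6)/(-8 + 18) + 157/96) = 1/(-14/10 + 157/96) = 1/((⅒)*(-14) + 157/96) = 1/(-7/5 + 157/96) = 1/(113/480) = 480/113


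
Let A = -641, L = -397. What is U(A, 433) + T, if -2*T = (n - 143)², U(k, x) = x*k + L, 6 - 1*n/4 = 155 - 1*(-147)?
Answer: -2316829/2 ≈ -1.1584e+6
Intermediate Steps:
n = -1184 (n = 24 - 4*(155 - 1*(-147)) = 24 - 4*(155 + 147) = 24 - 4*302 = 24 - 1208 = -1184)
U(k, x) = -397 + k*x (U(k, x) = x*k - 397 = k*x - 397 = -397 + k*x)
T = -1760929/2 (T = -(-1184 - 143)²/2 = -½*(-1327)² = -½*1760929 = -1760929/2 ≈ -8.8046e+5)
U(A, 433) + T = (-397 - 641*433) - 1760929/2 = (-397 - 277553) - 1760929/2 = -277950 - 1760929/2 = -2316829/2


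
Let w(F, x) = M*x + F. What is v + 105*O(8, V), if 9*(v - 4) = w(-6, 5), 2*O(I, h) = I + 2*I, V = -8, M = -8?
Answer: 11330/9 ≈ 1258.9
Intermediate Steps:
w(F, x) = F - 8*x (w(F, x) = -8*x + F = F - 8*x)
O(I, h) = 3*I/2 (O(I, h) = (I + 2*I)/2 = (3*I)/2 = 3*I/2)
v = -10/9 (v = 4 + (-6 - 8*5)/9 = 4 + (-6 - 40)/9 = 4 + (1/9)*(-46) = 4 - 46/9 = -10/9 ≈ -1.1111)
v + 105*O(8, V) = -10/9 + 105*((3/2)*8) = -10/9 + 105*12 = -10/9 + 1260 = 11330/9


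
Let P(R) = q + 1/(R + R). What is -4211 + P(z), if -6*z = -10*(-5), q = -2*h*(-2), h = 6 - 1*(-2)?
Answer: -208953/50 ≈ -4179.1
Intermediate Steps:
h = 8 (h = 6 + 2 = 8)
q = 32 (q = -2*8*(-2) = -16*(-2) = 32)
z = -25/3 (z = -(-5)*(-5)/3 = -⅙*50 = -25/3 ≈ -8.3333)
P(R) = 32 + 1/(2*R) (P(R) = 32 + 1/(R + R) = 32 + 1/(2*R))
-4211 + P(z) = -4211 + (32 + 1/(2*(-25/3))) = -4211 + (32 + (½)*(-3/25)) = -4211 + (32 - 3/50) = -4211 + 1597/50 = -208953/50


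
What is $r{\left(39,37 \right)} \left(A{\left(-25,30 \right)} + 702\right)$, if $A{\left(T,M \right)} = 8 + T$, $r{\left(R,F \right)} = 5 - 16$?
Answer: $-7535$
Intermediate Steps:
$r{\left(R,F \right)} = -11$ ($r{\left(R,F \right)} = 5 - 16 = -11$)
$r{\left(39,37 \right)} \left(A{\left(-25,30 \right)} + 702\right) = - 11 \left(\left(8 - 25\right) + 702\right) = - 11 \left(-17 + 702\right) = \left(-11\right) 685 = -7535$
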